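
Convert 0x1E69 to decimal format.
Convert 0x1E69 (hexadecimal) → 1×4096 + 14×256 + 6×16 + 9 = 7785 (decimal)
7785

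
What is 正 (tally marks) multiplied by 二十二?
Convert 正 (tally marks) → 5 (decimal)
Convert 二十二 (Chinese numeral) → 2×10 + 2 = 22 (decimal)
Compute 5 × 22 = 110
110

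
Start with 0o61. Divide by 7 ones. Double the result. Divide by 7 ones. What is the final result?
Convert 0o61 (octal) → 6×8 + 1 = 49 (decimal)
Start: 49
Convert 7 ones (place-value notation) → 7 (decimal)
49 ÷ 7 = 7
7 × 2 = 14
Convert 7 ones (place-value notation) → 7 (decimal)
14 ÷ 7 = 2
2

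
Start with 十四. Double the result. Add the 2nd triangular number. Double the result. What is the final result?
Convert 十四 (Chinese numeral) → 1×10 + 4 = 14 (decimal)
Start: 14
14 × 2 = 28
Convert the 2nd triangular number (triangular index) → 2×3/2 = 3 (decimal)
28 + 3 = 31
31 × 2 = 62
62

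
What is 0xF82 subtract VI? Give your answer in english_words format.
Convert 0xF82 (hexadecimal) → 15×256 + 8×16 + 2 = 3970 (decimal)
Convert VI (Roman numeral) → 5 + 1 = 6 (decimal)
Compute 3970 - 6 = 3964
Convert 3964 (decimal) → 3964 = 3×1000 + 9×100 + 64 → three thousand nine hundred sixty-four (English words)
three thousand nine hundred sixty-four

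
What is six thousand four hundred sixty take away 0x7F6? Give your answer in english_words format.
Convert six thousand four hundred sixty (English words) → 6×1000 + 4×100 + 60 = 6460 (decimal)
Convert 0x7F6 (hexadecimal) → 7×256 + 15×16 + 6 = 2038 (decimal)
Compute 6460 - 2038 = 4422
Convert 4422 (decimal) → 4422 = 4×1000 + 4×100 + 22 → four thousand four hundred twenty-two (English words)
four thousand four hundred twenty-two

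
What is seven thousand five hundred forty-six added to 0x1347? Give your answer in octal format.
Convert seven thousand five hundred forty-six (English words) → 7×1000 + 5×100 + 46 = 7546 (decimal)
Convert 0x1347 (hexadecimal) → 1×4096 + 3×256 + 4×16 + 7 = 4935 (decimal)
Compute 7546 + 4935 = 12481
Convert 12481 (decimal) → 12481 = 3×4096 + 3×64 + 1 → 0o30301 (octal)
0o30301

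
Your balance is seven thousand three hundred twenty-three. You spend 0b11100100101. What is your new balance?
Convert seven thousand three hundred twenty-three (English words) → 7×1000 + 3×100 + 23 = 7323 (decimal)
Convert 0b11100100101 (binary) → 1024 + 512 + 256 + 32 + 4 + 1 = 1829 (decimal)
Compute 7323 - 1829 = 5494
5494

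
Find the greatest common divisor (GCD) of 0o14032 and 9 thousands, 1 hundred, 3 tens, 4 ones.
Convert 0o14032 (octal) → 1×4096 + 4×512 + 3×8 + 2 = 6170 (decimal)
Convert 9 thousands, 1 hundred, 3 tens, 4 ones (place-value notation) → 9×1000 + 1×100 + 3×10 + 4 = 9134 (decimal)
Compute gcd(6170, 9134) = 2
2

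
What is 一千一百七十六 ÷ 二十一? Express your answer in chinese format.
Convert 一千一百七十六 (Chinese numeral) → 1×1000 + 1×100 + 7×10 + 6 = 1176 (decimal)
Convert 二十一 (Chinese numeral) → 2×10 + 1 = 21 (decimal)
Compute 1176 ÷ 21 = 56
Convert 56 (decimal) → 56 = 5×10 + 6 → 五十六 (Chinese numeral)
五十六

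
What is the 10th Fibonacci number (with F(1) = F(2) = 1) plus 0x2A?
The 10th Fibonacci number (with F(1) = F(2) = 1): 1, 1, 2, 3, 5, 8, 13, 21, 34, 55 → 55
Convert 0x2A (hexadecimal) → 2×16 + 10 = 42 (decimal)
Compute 55 + 42 = 97
97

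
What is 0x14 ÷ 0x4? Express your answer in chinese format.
Convert 0x14 (hexadecimal) → 1×16 + 4 = 20 (decimal)
Convert 0x4 (hexadecimal) → 4 (decimal)
Compute 20 ÷ 4 = 5
Convert 5 (decimal) → 五 (Chinese numeral)
五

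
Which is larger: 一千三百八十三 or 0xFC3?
Convert 一千三百八十三 (Chinese numeral) → 1×1000 + 3×100 + 8×10 + 3 = 1383 (decimal)
Convert 0xFC3 (hexadecimal) → 15×256 + 12×16 + 3 = 4035 (decimal)
Compare 1383 vs 4035: larger = 4035
4035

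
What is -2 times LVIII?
Convert LVIII (Roman numeral) → 50 + 5 + 1 + 1 + 1 = 58 (decimal)
Compute -2 × 58 = -116
-116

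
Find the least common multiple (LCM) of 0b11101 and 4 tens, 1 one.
Convert 0b11101 (binary) → 16 + 8 + 4 + 1 = 29 (decimal)
Convert 4 tens, 1 one (place-value notation) → 4×10 + 1 = 41 (decimal)
Compute lcm(29, 41) = 1189
1189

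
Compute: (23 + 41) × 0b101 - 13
Convert 0b101 (binary) → 4 + 1 = 5 (decimal)
Expression in decimal: (23 + 41) × 5 - 13
Parentheses first: 23 + 41 = 64
Multiply: 64 × 5 = 320
Subtract: 320 - 13 = 307
307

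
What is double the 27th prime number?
The 27th prime number = 103
Compute 103 × 2 = 206
206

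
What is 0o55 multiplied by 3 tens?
Convert 0o55 (octal) → 5×8 + 5 = 45 (decimal)
Convert 3 tens (place-value notation) → 3×10 = 30 (decimal)
Compute 45 × 30 = 1350
1350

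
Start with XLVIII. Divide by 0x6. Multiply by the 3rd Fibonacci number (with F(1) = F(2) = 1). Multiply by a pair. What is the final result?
Convert XLVIII (Roman numeral) → 40 + 5 + 1 + 1 + 1 = 48 (decimal)
Start: 48
Convert 0x6 (hexadecimal) → 6 (decimal)
48 ÷ 6 = 8
Convert the 3rd Fibonacci number (with F(1) = F(2) = 1) (Fibonacci index) → 1, 1, 2 → 2 (decimal)
8 × 2 = 16
Convert a pair (colloquial) → 2 (decimal)
16 × 2 = 32
32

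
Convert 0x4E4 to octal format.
Convert 0x4E4 (hexadecimal) → 4×256 + 14×16 + 4 = 1252 (decimal)
Convert 1252 (decimal) → 1252 = 2×512 + 3×64 + 4×8 + 4 → 0o2344 (octal)
0o2344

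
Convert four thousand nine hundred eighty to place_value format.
Convert four thousand nine hundred eighty (English words) → 4×1000 + 9×100 + 80 = 4980 (decimal)
Convert 4980 (decimal) → 4980 = 4×1000 + 9×100 + 8×10 → 4 thousands, 9 hundreds, 8 tens (place-value notation)
4 thousands, 9 hundreds, 8 tens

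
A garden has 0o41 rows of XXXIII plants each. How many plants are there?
Convert XXXIII (Roman numeral) → 10 + 10 + 10 + 1 + 1 + 1 = 33 (decimal)
Convert 0o41 (octal) → 4×8 + 1 = 33 (decimal)
Compute 33 × 33 = 1089
1089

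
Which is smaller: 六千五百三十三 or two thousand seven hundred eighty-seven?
Convert 六千五百三十三 (Chinese numeral) → 6×1000 + 5×100 + 3×10 + 3 = 6533 (decimal)
Convert two thousand seven hundred eighty-seven (English words) → 2×1000 + 7×100 + 87 = 2787 (decimal)
Compare 6533 vs 2787: smaller = 2787
2787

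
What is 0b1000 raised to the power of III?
Convert 0b1000 (binary) → 8 (decimal)
Convert III (Roman numeral) → 1 + 1 + 1 = 3 (decimal)
Compute 8 ^ 3 = 512
512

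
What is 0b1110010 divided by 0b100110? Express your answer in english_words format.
Convert 0b1110010 (binary) → 64 + 32 + 16 + 2 = 114 (decimal)
Convert 0b100110 (binary) → 32 + 4 + 2 = 38 (decimal)
Compute 114 ÷ 38 = 3
Convert 3 (decimal) → three (English words)
three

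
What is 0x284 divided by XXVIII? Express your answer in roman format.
Convert 0x284 (hexadecimal) → 2×256 + 8×16 + 4 = 644 (decimal)
Convert XXVIII (Roman numeral) → 10 + 10 + 5 + 1 + 1 + 1 = 28 (decimal)
Compute 644 ÷ 28 = 23
Convert 23 (decimal) → 23 = 10 + 10 + 1 + 1 + 1 → XXIII (Roman numeral)
XXIII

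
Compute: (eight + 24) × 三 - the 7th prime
Convert eight (English words) → 8 (decimal)
Convert 三 (Chinese numeral) → 3 (decimal)
Convert the 7th prime (prime index) → 17 (decimal)
Expression in decimal: (8 + 24) × 3 - 17
Parentheses first: 8 + 24 = 32
Multiply: 32 × 3 = 96
Subtract: 96 - 17 = 79
79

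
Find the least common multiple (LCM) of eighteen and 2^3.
Convert eighteen (English words) → 18 (decimal)
Convert 2^3 (power) → 8 (decimal)
Compute lcm(18, 8) = 72
72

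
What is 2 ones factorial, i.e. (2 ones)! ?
Convert 2 ones (place-value notation) → 2 (decimal)
Compute 2! = 2
2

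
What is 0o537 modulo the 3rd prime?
Convert 0o537 (octal) → 5×64 + 3×8 + 7 = 351 (decimal)
Convert the 3rd prime (prime index) → 5 (decimal)
Compute 351 mod 5 = 1
1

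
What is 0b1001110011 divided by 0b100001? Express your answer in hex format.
Convert 0b1001110011 (binary) → 512 + 64 + 32 + 16 + 2 + 1 = 627 (decimal)
Convert 0b100001 (binary) → 32 + 1 = 33 (decimal)
Compute 627 ÷ 33 = 19
Convert 19 (decimal) → 19 = 1×16 + 3 → 0x13 (hexadecimal)
0x13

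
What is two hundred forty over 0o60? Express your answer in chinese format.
Convert two hundred forty (English words) → 2×100 + 40 = 240 (decimal)
Convert 0o60 (octal) → 6×8 = 48 (decimal)
Compute 240 ÷ 48 = 5
Convert 5 (decimal) → 五 (Chinese numeral)
五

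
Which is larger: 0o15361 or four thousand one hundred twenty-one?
Convert 0o15361 (octal) → 1×4096 + 5×512 + 3×64 + 6×8 + 1 = 6897 (decimal)
Convert four thousand one hundred twenty-one (English words) → 4×1000 + 1×100 + 21 = 4121 (decimal)
Compare 6897 vs 4121: larger = 6897
6897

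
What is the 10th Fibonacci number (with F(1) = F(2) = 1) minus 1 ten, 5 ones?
The 10th Fibonacci number (with F(1) = F(2) = 1): 1, 1, 2, 3, 5, 8, 13, 21, 34, 55 → 55
Convert 1 ten, 5 ones (place-value notation) → 1×10 + 5 = 15 (decimal)
Compute 55 - 15 = 40
40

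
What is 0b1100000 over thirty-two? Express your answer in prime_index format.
Convert 0b1100000 (binary) → 64 + 32 = 96 (decimal)
Convert thirty-two (English words) → 32 (decimal)
Compute 96 ÷ 32 = 3
Convert 3 (decimal) → the 2nd prime (prime index)
the 2nd prime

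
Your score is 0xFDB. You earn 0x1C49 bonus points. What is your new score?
Convert 0xFDB (hexadecimal) → 15×256 + 13×16 + 11 = 4059 (decimal)
Convert 0x1C49 (hexadecimal) → 1×4096 + 12×256 + 4×16 + 9 = 7241 (decimal)
Compute 4059 + 7241 = 11300
11300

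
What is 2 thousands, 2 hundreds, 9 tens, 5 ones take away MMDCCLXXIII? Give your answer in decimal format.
Convert 2 thousands, 2 hundreds, 9 tens, 5 ones (place-value notation) → 2×1000 + 2×100 + 9×10 + 5 = 2295 (decimal)
Convert MMDCCLXXIII (Roman numeral) → 1000 + 1000 + 500 + 100 + 100 + 50 + 10 + 10 + 1 + 1 + 1 = 2773 (decimal)
Compute 2295 - 2773 = -478
-478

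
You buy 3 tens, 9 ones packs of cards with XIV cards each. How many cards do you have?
Convert XIV (Roman numeral) → 10 + 4 = 14 (decimal)
Convert 3 tens, 9 ones (place-value notation) → 3×10 + 9 = 39 (decimal)
Compute 14 × 39 = 546
546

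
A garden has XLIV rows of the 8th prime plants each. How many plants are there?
Convert the 8th prime (prime index) → 19 (decimal)
Convert XLIV (Roman numeral) → 40 + 4 = 44 (decimal)
Compute 19 × 44 = 836
836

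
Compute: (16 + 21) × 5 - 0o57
Convert 0o57 (octal) → 5×8 + 7 = 47 (decimal)
Expression in decimal: (16 + 21) × 5 - 47
Parentheses first: 16 + 21 = 37
Multiply: 37 × 5 = 185
Subtract: 185 - 47 = 138
138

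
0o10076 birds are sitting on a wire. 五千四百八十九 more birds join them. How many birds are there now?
Convert 0o10076 (octal) → 1×4096 + 7×8 + 6 = 4158 (decimal)
Convert 五千四百八十九 (Chinese numeral) → 5×1000 + 4×100 + 8×10 + 9 = 5489 (decimal)
Compute 4158 + 5489 = 9647
9647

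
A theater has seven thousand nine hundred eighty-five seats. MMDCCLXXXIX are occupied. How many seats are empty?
Convert seven thousand nine hundred eighty-five (English words) → 7×1000 + 9×100 + 85 = 7985 (decimal)
Convert MMDCCLXXXIX (Roman numeral) → 1000 + 1000 + 500 + 100 + 100 + 50 + 10 + 10 + 10 + 9 = 2789 (decimal)
Compute 7985 - 2789 = 5196
5196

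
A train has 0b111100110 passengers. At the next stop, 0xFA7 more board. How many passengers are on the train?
Convert 0b111100110 (binary) → 256 + 128 + 64 + 32 + 4 + 2 = 486 (decimal)
Convert 0xFA7 (hexadecimal) → 15×256 + 10×16 + 7 = 4007 (decimal)
Compute 486 + 4007 = 4493
4493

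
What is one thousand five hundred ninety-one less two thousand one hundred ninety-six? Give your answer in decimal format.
Convert one thousand five hundred ninety-one (English words) → 1×1000 + 5×100 + 91 = 1591 (decimal)
Convert two thousand one hundred ninety-six (English words) → 2×1000 + 1×100 + 96 = 2196 (decimal)
Compute 1591 - 2196 = -605
-605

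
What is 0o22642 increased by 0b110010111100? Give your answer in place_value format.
Convert 0o22642 (octal) → 2×4096 + 2×512 + 6×64 + 4×8 + 2 = 9634 (decimal)
Convert 0b110010111100 (binary) → 2048 + 1024 + 128 + 32 + 16 + 8 + 4 = 3260 (decimal)
Compute 9634 + 3260 = 12894
Convert 12894 (decimal) → 12894 = 12×1000 + 8×100 + 9×10 + 4 → 12 thousands, 8 hundreds, 9 tens, 4 ones (place-value notation)
12 thousands, 8 hundreds, 9 tens, 4 ones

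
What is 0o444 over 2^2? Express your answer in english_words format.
Convert 0o444 (octal) → 4×64 + 4×8 + 4 = 292 (decimal)
Convert 2^2 (power) → 4 (decimal)
Compute 292 ÷ 4 = 73
Convert 73 (decimal) → seventy-three (English words)
seventy-three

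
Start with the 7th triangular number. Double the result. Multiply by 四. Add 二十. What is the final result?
Convert the 7th triangular number (triangular index) → 7×8/2 = 28 (decimal)
Start: 28
28 × 2 = 56
Convert 四 (Chinese numeral) → 4 (decimal)
56 × 4 = 224
Convert 二十 (Chinese numeral) → 2×10 = 20 (decimal)
224 + 20 = 244
244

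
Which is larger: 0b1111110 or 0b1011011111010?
Convert 0b1111110 (binary) → 64 + 32 + 16 + 8 + 4 + 2 = 126 (decimal)
Convert 0b1011011111010 (binary) → 4096 + 1024 + 512 + 128 + 64 + 32 + 16 + 8 + 2 = 5882 (decimal)
Compare 126 vs 5882: larger = 5882
5882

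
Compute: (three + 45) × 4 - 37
Convert three (English words) → 3 (decimal)
Expression in decimal: (3 + 45) × 4 - 37
Parentheses first: 3 + 45 = 48
Multiply: 48 × 4 = 192
Subtract: 192 - 37 = 155
155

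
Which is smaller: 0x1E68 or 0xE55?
Convert 0x1E68 (hexadecimal) → 1×4096 + 14×256 + 6×16 + 8 = 7784 (decimal)
Convert 0xE55 (hexadecimal) → 14×256 + 5×16 + 5 = 3669 (decimal)
Compare 7784 vs 3669: smaller = 3669
3669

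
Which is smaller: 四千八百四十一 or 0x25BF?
Convert 四千八百四十一 (Chinese numeral) → 4×1000 + 8×100 + 4×10 + 1 = 4841 (decimal)
Convert 0x25BF (hexadecimal) → 2×4096 + 5×256 + 11×16 + 15 = 9663 (decimal)
Compare 4841 vs 9663: smaller = 4841
4841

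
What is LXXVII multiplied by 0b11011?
Convert LXXVII (Roman numeral) → 50 + 10 + 10 + 5 + 1 + 1 = 77 (decimal)
Convert 0b11011 (binary) → 16 + 8 + 2 + 1 = 27 (decimal)
Compute 77 × 27 = 2079
2079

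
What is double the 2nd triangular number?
The 2nd triangular number = 2×3/2 = 3
Compute 3 × 2 = 6
6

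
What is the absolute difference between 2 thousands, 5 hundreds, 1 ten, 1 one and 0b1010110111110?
Convert 2 thousands, 5 hundreds, 1 ten, 1 one (place-value notation) → 2×1000 + 5×100 + 1×10 + 1 = 2511 (decimal)
Convert 0b1010110111110 (binary) → 4096 + 1024 + 256 + 128 + 32 + 16 + 8 + 4 + 2 = 5566 (decimal)
Compute |2511 - 5566| = 3055
3055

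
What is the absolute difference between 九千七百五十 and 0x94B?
Convert 九千七百五十 (Chinese numeral) → 9×1000 + 7×100 + 5×10 = 9750 (decimal)
Convert 0x94B (hexadecimal) → 9×256 + 4×16 + 11 = 2379 (decimal)
Compute |9750 - 2379| = 7371
7371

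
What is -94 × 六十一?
Convert 六十一 (Chinese numeral) → 6×10 + 1 = 61 (decimal)
Compute -94 × 61 = -5734
-5734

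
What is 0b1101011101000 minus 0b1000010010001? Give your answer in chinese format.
Convert 0b1101011101000 (binary) → 4096 + 2048 + 512 + 128 + 64 + 32 + 8 = 6888 (decimal)
Convert 0b1000010010001 (binary) → 4096 + 128 + 16 + 1 = 4241 (decimal)
Compute 6888 - 4241 = 2647
Convert 2647 (decimal) → 2647 = 2×1000 + 6×100 + 4×10 + 7 → 二千六百四十七 (Chinese numeral)
二千六百四十七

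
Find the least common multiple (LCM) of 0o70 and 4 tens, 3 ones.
Convert 0o70 (octal) → 7×8 = 56 (decimal)
Convert 4 tens, 3 ones (place-value notation) → 4×10 + 3 = 43 (decimal)
Compute lcm(56, 43) = 2408
2408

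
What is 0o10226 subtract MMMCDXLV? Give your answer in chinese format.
Convert 0o10226 (octal) → 1×4096 + 2×64 + 2×8 + 6 = 4246 (decimal)
Convert MMMCDXLV (Roman numeral) → 1000 + 1000 + 1000 + 400 + 40 + 5 = 3445 (decimal)
Compute 4246 - 3445 = 801
Convert 801 (decimal) → 801 = 8×100 + 1 → 八百零一 (Chinese numeral)
八百零一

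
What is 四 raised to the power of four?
Convert 四 (Chinese numeral) → 4 (decimal)
Convert four (English words) → 4 (decimal)
Compute 4 ^ 4 = 256
256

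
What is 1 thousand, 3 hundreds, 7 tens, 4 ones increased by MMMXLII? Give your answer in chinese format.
Convert 1 thousand, 3 hundreds, 7 tens, 4 ones (place-value notation) → 1×1000 + 3×100 + 7×10 + 4 = 1374 (decimal)
Convert MMMXLII (Roman numeral) → 1000 + 1000 + 1000 + 40 + 1 + 1 = 3042 (decimal)
Compute 1374 + 3042 = 4416
Convert 4416 (decimal) → 4416 = 4×1000 + 4×100 + 1×10 + 6 → 四千四百一十六 (Chinese numeral)
四千四百一十六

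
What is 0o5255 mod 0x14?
Convert 0o5255 (octal) → 5×512 + 2×64 + 5×8 + 5 = 2733 (decimal)
Convert 0x14 (hexadecimal) → 1×16 + 4 = 20 (decimal)
Compute 2733 mod 20 = 13
13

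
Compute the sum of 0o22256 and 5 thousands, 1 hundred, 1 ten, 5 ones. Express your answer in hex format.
Convert 0o22256 (octal) → 2×4096 + 2×512 + 2×64 + 5×8 + 6 = 9390 (decimal)
Convert 5 thousands, 1 hundred, 1 ten, 5 ones (place-value notation) → 5×1000 + 1×100 + 1×10 + 5 = 5115 (decimal)
Compute 9390 + 5115 = 14505
Convert 14505 (decimal) → 14505 = 3×4096 + 8×256 + 10×16 + 9 → 0x38A9 (hexadecimal)
0x38A9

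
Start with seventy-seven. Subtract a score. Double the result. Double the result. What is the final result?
Convert seventy-seven (English words) → 77 (decimal)
Start: 77
Convert a score (colloquial) → 20 (decimal)
77 - 20 = 57
57 × 2 = 114
114 × 2 = 228
228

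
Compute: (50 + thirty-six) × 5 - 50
Convert thirty-six (English words) → 36 (decimal)
Expression in decimal: (50 + 36) × 5 - 50
Parentheses first: 50 + 36 = 86
Multiply: 86 × 5 = 430
Subtract: 430 - 50 = 380
380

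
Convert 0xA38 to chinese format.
Convert 0xA38 (hexadecimal) → 10×256 + 3×16 + 8 = 2616 (decimal)
Convert 2616 (decimal) → 2616 = 2×1000 + 6×100 + 1×10 + 6 → 二千六百一十六 (Chinese numeral)
二千六百一十六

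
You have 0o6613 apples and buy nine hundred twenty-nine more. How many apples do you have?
Convert 0o6613 (octal) → 6×512 + 6×64 + 1×8 + 3 = 3467 (decimal)
Convert nine hundred twenty-nine (English words) → 9×100 + 29 = 929 (decimal)
Compute 3467 + 929 = 4396
4396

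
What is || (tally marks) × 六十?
Convert || (tally marks) → 2 (decimal)
Convert 六十 (Chinese numeral) → 6×10 = 60 (decimal)
Compute 2 × 60 = 120
120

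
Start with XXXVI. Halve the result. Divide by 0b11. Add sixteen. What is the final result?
Convert XXXVI (Roman numeral) → 10 + 10 + 10 + 5 + 1 = 36 (decimal)
Start: 36
36 ÷ 2 = 18
Convert 0b11 (binary) → 2 + 1 = 3 (decimal)
18 ÷ 3 = 6
Convert sixteen (English words) → 16 (decimal)
6 + 16 = 22
22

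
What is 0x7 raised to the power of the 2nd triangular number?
Convert 0x7 (hexadecimal) → 7 (decimal)
Convert the 2nd triangular number (triangular index) → 2×3/2 = 3 (decimal)
Compute 7 ^ 3 = 343
343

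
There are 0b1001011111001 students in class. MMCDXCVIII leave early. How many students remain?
Convert 0b1001011111001 (binary) → 4096 + 512 + 128 + 64 + 32 + 16 + 8 + 1 = 4857 (decimal)
Convert MMCDXCVIII (Roman numeral) → 1000 + 1000 + 400 + 90 + 5 + 1 + 1 + 1 = 2498 (decimal)
Compute 4857 - 2498 = 2359
2359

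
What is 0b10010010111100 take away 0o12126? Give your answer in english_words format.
Convert 0b10010010111100 (binary) → 8192 + 1024 + 128 + 32 + 16 + 8 + 4 = 9404 (decimal)
Convert 0o12126 (octal) → 1×4096 + 2×512 + 1×64 + 2×8 + 6 = 5206 (decimal)
Compute 9404 - 5206 = 4198
Convert 4198 (decimal) → 4198 = 4×1000 + 1×100 + 98 → four thousand one hundred ninety-eight (English words)
four thousand one hundred ninety-eight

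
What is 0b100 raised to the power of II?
Convert 0b100 (binary) → 4 (decimal)
Convert II (Roman numeral) → 1 + 1 = 2 (decimal)
Compute 4 ^ 2 = 16
16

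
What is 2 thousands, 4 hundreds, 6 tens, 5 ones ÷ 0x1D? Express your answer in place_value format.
Convert 2 thousands, 4 hundreds, 6 tens, 5 ones (place-value notation) → 2×1000 + 4×100 + 6×10 + 5 = 2465 (decimal)
Convert 0x1D (hexadecimal) → 1×16 + 13 = 29 (decimal)
Compute 2465 ÷ 29 = 85
Convert 85 (decimal) → 85 = 8×10 + 5 → 8 tens, 5 ones (place-value notation)
8 tens, 5 ones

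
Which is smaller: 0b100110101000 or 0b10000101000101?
Convert 0b100110101000 (binary) → 2048 + 256 + 128 + 32 + 8 = 2472 (decimal)
Convert 0b10000101000101 (binary) → 8192 + 256 + 64 + 4 + 1 = 8517 (decimal)
Compare 2472 vs 8517: smaller = 2472
2472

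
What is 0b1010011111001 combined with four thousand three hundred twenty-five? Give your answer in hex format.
Convert 0b1010011111001 (binary) → 4096 + 1024 + 128 + 64 + 32 + 16 + 8 + 1 = 5369 (decimal)
Convert four thousand three hundred twenty-five (English words) → 4×1000 + 3×100 + 25 = 4325 (decimal)
Compute 5369 + 4325 = 9694
Convert 9694 (decimal) → 9694 = 2×4096 + 5×256 + 13×16 + 14 → 0x25DE (hexadecimal)
0x25DE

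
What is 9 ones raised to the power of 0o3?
Convert 9 ones (place-value notation) → 9 (decimal)
Convert 0o3 (octal) → 3 (decimal)
Compute 9 ^ 3 = 729
729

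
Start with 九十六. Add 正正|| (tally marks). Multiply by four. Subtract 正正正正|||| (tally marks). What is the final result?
Convert 九十六 (Chinese numeral) → 9×10 + 6 = 96 (decimal)
Start: 96
Convert 正正|| (tally marks) → 5 + 5 + 2 = 12 (decimal)
96 + 12 = 108
Convert four (English words) → 4 (decimal)
108 × 4 = 432
Convert 正正正正|||| (tally marks) → 5 + 5 + 5 + 5 + 4 = 24 (decimal)
432 - 24 = 408
408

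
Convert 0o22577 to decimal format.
Convert 0o22577 (octal) → 2×4096 + 2×512 + 5×64 + 7×8 + 7 = 9599 (decimal)
9599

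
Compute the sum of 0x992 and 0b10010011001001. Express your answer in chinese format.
Convert 0x992 (hexadecimal) → 9×256 + 9×16 + 2 = 2450 (decimal)
Convert 0b10010011001001 (binary) → 8192 + 1024 + 128 + 64 + 8 + 1 = 9417 (decimal)
Compute 2450 + 9417 = 11867
Convert 11867 (decimal) → 11867 = 1×10000 + 1×1000 + 8×100 + 6×10 + 7 → 一万一千八百六十七 (Chinese numeral)
一万一千八百六十七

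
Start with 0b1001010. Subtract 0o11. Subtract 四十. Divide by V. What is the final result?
Convert 0b1001010 (binary) → 64 + 8 + 2 = 74 (decimal)
Start: 74
Convert 0o11 (octal) → 1×8 + 1 = 9 (decimal)
74 - 9 = 65
Convert 四十 (Chinese numeral) → 4×10 = 40 (decimal)
65 - 40 = 25
Convert V (Roman numeral) → 5 (decimal)
25 ÷ 5 = 5
5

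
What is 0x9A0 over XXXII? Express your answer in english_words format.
Convert 0x9A0 (hexadecimal) → 9×256 + 10×16 = 2464 (decimal)
Convert XXXII (Roman numeral) → 10 + 10 + 10 + 1 + 1 = 32 (decimal)
Compute 2464 ÷ 32 = 77
Convert 77 (decimal) → seventy-seven (English words)
seventy-seven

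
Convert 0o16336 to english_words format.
Convert 0o16336 (octal) → 1×4096 + 6×512 + 3×64 + 3×8 + 6 = 7390 (decimal)
Convert 7390 (decimal) → 7390 = 7×1000 + 3×100 + 90 → seven thousand three hundred ninety (English words)
seven thousand three hundred ninety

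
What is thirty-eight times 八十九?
Convert thirty-eight (English words) → 38 (decimal)
Convert 八十九 (Chinese numeral) → 8×10 + 9 = 89 (decimal)
Compute 38 × 89 = 3382
3382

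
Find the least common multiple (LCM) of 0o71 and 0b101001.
Convert 0o71 (octal) → 7×8 + 1 = 57 (decimal)
Convert 0b101001 (binary) → 32 + 8 + 1 = 41 (decimal)
Compute lcm(57, 41) = 2337
2337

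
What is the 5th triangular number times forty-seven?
Convert the 5th triangular number (triangular index) → 5×6/2 = 15 (decimal)
Convert forty-seven (English words) → 47 (decimal)
Compute 15 × 47 = 705
705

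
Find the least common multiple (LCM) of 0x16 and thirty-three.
Convert 0x16 (hexadecimal) → 1×16 + 6 = 22 (decimal)
Convert thirty-three (English words) → 33 (decimal)
Compute lcm(22, 33) = 66
66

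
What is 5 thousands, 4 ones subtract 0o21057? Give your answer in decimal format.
Convert 5 thousands, 4 ones (place-value notation) → 5×1000 + 4 = 5004 (decimal)
Convert 0o21057 (octal) → 2×4096 + 1×512 + 5×8 + 7 = 8751 (decimal)
Compute 5004 - 8751 = -3747
-3747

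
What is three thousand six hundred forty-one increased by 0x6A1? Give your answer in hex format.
Convert three thousand six hundred forty-one (English words) → 3×1000 + 6×100 + 41 = 3641 (decimal)
Convert 0x6A1 (hexadecimal) → 6×256 + 10×16 + 1 = 1697 (decimal)
Compute 3641 + 1697 = 5338
Convert 5338 (decimal) → 5338 = 1×4096 + 4×256 + 13×16 + 10 → 0x14DA (hexadecimal)
0x14DA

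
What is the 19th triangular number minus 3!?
The 19th triangular number = 19×20/2 = 190
Convert 3! (factorial) → 6 (decimal)
Compute 190 - 6 = 184
184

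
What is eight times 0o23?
Convert eight (English words) → 8 (decimal)
Convert 0o23 (octal) → 2×8 + 3 = 19 (decimal)
Compute 8 × 19 = 152
152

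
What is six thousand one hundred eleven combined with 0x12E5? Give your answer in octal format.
Convert six thousand one hundred eleven (English words) → 6×1000 + 1×100 + 11 = 6111 (decimal)
Convert 0x12E5 (hexadecimal) → 1×4096 + 2×256 + 14×16 + 5 = 4837 (decimal)
Compute 6111 + 4837 = 10948
Convert 10948 (decimal) → 10948 = 2×4096 + 5×512 + 3×64 + 4 → 0o25304 (octal)
0o25304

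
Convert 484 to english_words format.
Convert 484 (decimal) → 484 = 4×100 + 84 → four hundred eighty-four (English words)
four hundred eighty-four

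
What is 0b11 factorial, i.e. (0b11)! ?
Convert 0b11 (binary) → 2 + 1 = 3 (decimal)
Compute 3! = 6
6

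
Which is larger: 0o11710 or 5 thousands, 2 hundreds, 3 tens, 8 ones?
Convert 0o11710 (octal) → 1×4096 + 1×512 + 7×64 + 1×8 = 5064 (decimal)
Convert 5 thousands, 2 hundreds, 3 tens, 8 ones (place-value notation) → 5×1000 + 2×100 + 3×10 + 8 = 5238 (decimal)
Compare 5064 vs 5238: larger = 5238
5238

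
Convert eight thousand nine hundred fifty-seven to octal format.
Convert eight thousand nine hundred fifty-seven (English words) → 8×1000 + 9×100 + 57 = 8957 (decimal)
Convert 8957 (decimal) → 8957 = 2×4096 + 1×512 + 3×64 + 7×8 + 5 → 0o21375 (octal)
0o21375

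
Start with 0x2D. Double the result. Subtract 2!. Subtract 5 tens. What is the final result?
Convert 0x2D (hexadecimal) → 2×16 + 13 = 45 (decimal)
Start: 45
45 × 2 = 90
Convert 2! (factorial) → 2 (decimal)
90 - 2 = 88
Convert 5 tens (place-value notation) → 5×10 = 50 (decimal)
88 - 50 = 38
38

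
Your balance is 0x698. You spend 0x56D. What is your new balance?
Convert 0x698 (hexadecimal) → 6×256 + 9×16 + 8 = 1688 (decimal)
Convert 0x56D (hexadecimal) → 5×256 + 6×16 + 13 = 1389 (decimal)
Compute 1688 - 1389 = 299
299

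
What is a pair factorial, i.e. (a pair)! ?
Convert a pair (colloquial) → 2 (decimal)
Compute 2! = 2
2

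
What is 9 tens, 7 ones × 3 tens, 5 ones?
Convert 9 tens, 7 ones (place-value notation) → 9×10 + 7 = 97 (decimal)
Convert 3 tens, 5 ones (place-value notation) → 3×10 + 5 = 35 (decimal)
Compute 97 × 35 = 3395
3395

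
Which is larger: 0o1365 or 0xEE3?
Convert 0o1365 (octal) → 1×512 + 3×64 + 6×8 + 5 = 757 (decimal)
Convert 0xEE3 (hexadecimal) → 14×256 + 14×16 + 3 = 3811 (decimal)
Compare 757 vs 3811: larger = 3811
3811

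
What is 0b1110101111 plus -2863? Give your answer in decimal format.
Convert 0b1110101111 (binary) → 512 + 256 + 128 + 32 + 8 + 4 + 2 + 1 = 943 (decimal)
Compute 943 + -2863 = -1920
-1920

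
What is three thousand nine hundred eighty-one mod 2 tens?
Convert three thousand nine hundred eighty-one (English words) → 3×1000 + 9×100 + 81 = 3981 (decimal)
Convert 2 tens (place-value notation) → 2×10 = 20 (decimal)
Compute 3981 mod 20 = 1
1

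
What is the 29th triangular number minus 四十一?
The 29th triangular number = 29×30/2 = 435
Convert 四十一 (Chinese numeral) → 4×10 + 1 = 41 (decimal)
Compute 435 - 41 = 394
394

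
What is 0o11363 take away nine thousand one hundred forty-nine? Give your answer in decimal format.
Convert 0o11363 (octal) → 1×4096 + 1×512 + 3×64 + 6×8 + 3 = 4851 (decimal)
Convert nine thousand one hundred forty-nine (English words) → 9×1000 + 1×100 + 49 = 9149 (decimal)
Compute 4851 - 9149 = -4298
-4298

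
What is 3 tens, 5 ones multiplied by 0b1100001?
Convert 3 tens, 5 ones (place-value notation) → 3×10 + 5 = 35 (decimal)
Convert 0b1100001 (binary) → 64 + 32 + 1 = 97 (decimal)
Compute 35 × 97 = 3395
3395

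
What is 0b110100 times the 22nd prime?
Convert 0b110100 (binary) → 32 + 16 + 4 = 52 (decimal)
Convert the 22nd prime (prime index) → 79 (decimal)
Compute 52 × 79 = 4108
4108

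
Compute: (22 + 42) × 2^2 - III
Convert 2^2 (power) → 4 (decimal)
Convert III (Roman numeral) → 1 + 1 + 1 = 3 (decimal)
Expression in decimal: (22 + 42) × 4 - 3
Parentheses first: 22 + 42 = 64
Multiply: 64 × 4 = 256
Subtract: 256 - 3 = 253
253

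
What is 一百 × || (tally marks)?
Convert 一百 (Chinese numeral) → 1×100 = 100 (decimal)
Convert || (tally marks) → 2 (decimal)
Compute 100 × 2 = 200
200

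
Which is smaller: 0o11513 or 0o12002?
Convert 0o11513 (octal) → 1×4096 + 1×512 + 5×64 + 1×8 + 3 = 4939 (decimal)
Convert 0o12002 (octal) → 1×4096 + 2×512 + 2 = 5122 (decimal)
Compare 4939 vs 5122: smaller = 4939
4939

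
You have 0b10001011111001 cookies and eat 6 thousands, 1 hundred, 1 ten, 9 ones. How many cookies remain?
Convert 0b10001011111001 (binary) → 8192 + 512 + 128 + 64 + 32 + 16 + 8 + 1 = 8953 (decimal)
Convert 6 thousands, 1 hundred, 1 ten, 9 ones (place-value notation) → 6×1000 + 1×100 + 1×10 + 9 = 6119 (decimal)
Compute 8953 - 6119 = 2834
2834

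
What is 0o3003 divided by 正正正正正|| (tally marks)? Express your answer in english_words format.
Convert 0o3003 (octal) → 3×512 + 3 = 1539 (decimal)
Convert 正正正正正|| (tally marks) → 5 + 5 + 5 + 5 + 5 + 2 = 27 (decimal)
Compute 1539 ÷ 27 = 57
Convert 57 (decimal) → fifty-seven (English words)
fifty-seven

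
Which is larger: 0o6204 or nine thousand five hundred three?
Convert 0o6204 (octal) → 6×512 + 2×64 + 4 = 3204 (decimal)
Convert nine thousand five hundred three (English words) → 9×1000 + 5×100 + 3 = 9503 (decimal)
Compare 3204 vs 9503: larger = 9503
9503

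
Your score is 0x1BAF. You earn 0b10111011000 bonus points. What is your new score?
Convert 0x1BAF (hexadecimal) → 1×4096 + 11×256 + 10×16 + 15 = 7087 (decimal)
Convert 0b10111011000 (binary) → 1024 + 256 + 128 + 64 + 16 + 8 = 1496 (decimal)
Compute 7087 + 1496 = 8583
8583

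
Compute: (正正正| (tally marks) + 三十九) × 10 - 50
Convert 正正正| (tally marks) → 5 + 5 + 5 + 1 = 16 (decimal)
Convert 三十九 (Chinese numeral) → 3×10 + 9 = 39 (decimal)
Expression in decimal: (16 + 39) × 10 - 50
Parentheses first: 16 + 39 = 55
Multiply: 55 × 10 = 550
Subtract: 550 - 50 = 500
500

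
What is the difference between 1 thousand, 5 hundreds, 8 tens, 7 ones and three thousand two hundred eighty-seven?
Convert 1 thousand, 5 hundreds, 8 tens, 7 ones (place-value notation) → 1×1000 + 5×100 + 8×10 + 7 = 1587 (decimal)
Convert three thousand two hundred eighty-seven (English words) → 3×1000 + 2×100 + 87 = 3287 (decimal)
Difference: |1587 - 3287| = 1700
1700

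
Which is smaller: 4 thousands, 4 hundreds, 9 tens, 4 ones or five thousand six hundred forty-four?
Convert 4 thousands, 4 hundreds, 9 tens, 4 ones (place-value notation) → 4×1000 + 4×100 + 9×10 + 4 = 4494 (decimal)
Convert five thousand six hundred forty-four (English words) → 5×1000 + 6×100 + 44 = 5644 (decimal)
Compare 4494 vs 5644: smaller = 4494
4494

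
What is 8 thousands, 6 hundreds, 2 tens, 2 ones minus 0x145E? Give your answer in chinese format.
Convert 8 thousands, 6 hundreds, 2 tens, 2 ones (place-value notation) → 8×1000 + 6×100 + 2×10 + 2 = 8622 (decimal)
Convert 0x145E (hexadecimal) → 1×4096 + 4×256 + 5×16 + 14 = 5214 (decimal)
Compute 8622 - 5214 = 3408
Convert 3408 (decimal) → 3408 = 3×1000 + 4×100 + 8 → 三千四百零八 (Chinese numeral)
三千四百零八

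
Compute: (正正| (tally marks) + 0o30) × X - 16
Convert 正正| (tally marks) → 5 + 5 + 1 = 11 (decimal)
Convert 0o30 (octal) → 3×8 = 24 (decimal)
Convert X (Roman numeral) → 10 (decimal)
Expression in decimal: (11 + 24) × 10 - 16
Parentheses first: 11 + 24 = 35
Multiply: 35 × 10 = 350
Subtract: 350 - 16 = 334
334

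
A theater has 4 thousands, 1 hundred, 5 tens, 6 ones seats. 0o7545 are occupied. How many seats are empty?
Convert 4 thousands, 1 hundred, 5 tens, 6 ones (place-value notation) → 4×1000 + 1×100 + 5×10 + 6 = 4156 (decimal)
Convert 0o7545 (octal) → 7×512 + 5×64 + 4×8 + 5 = 3941 (decimal)
Compute 4156 - 3941 = 215
215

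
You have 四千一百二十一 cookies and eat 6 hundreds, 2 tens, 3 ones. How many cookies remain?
Convert 四千一百二十一 (Chinese numeral) → 4×1000 + 1×100 + 2×10 + 1 = 4121 (decimal)
Convert 6 hundreds, 2 tens, 3 ones (place-value notation) → 6×100 + 2×10 + 3 = 623 (decimal)
Compute 4121 - 623 = 3498
3498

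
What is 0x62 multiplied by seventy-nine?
Convert 0x62 (hexadecimal) → 6×16 + 2 = 98 (decimal)
Convert seventy-nine (English words) → 79 (decimal)
Compute 98 × 79 = 7742
7742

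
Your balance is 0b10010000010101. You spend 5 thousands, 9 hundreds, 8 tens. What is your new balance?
Convert 0b10010000010101 (binary) → 8192 + 1024 + 16 + 4 + 1 = 9237 (decimal)
Convert 5 thousands, 9 hundreds, 8 tens (place-value notation) → 5×1000 + 9×100 + 8×10 = 5980 (decimal)
Compute 9237 - 5980 = 3257
3257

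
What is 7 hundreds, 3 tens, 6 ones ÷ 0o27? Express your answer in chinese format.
Convert 7 hundreds, 3 tens, 6 ones (place-value notation) → 7×100 + 3×10 + 6 = 736 (decimal)
Convert 0o27 (octal) → 2×8 + 7 = 23 (decimal)
Compute 736 ÷ 23 = 32
Convert 32 (decimal) → 32 = 3×10 + 2 → 三十二 (Chinese numeral)
三十二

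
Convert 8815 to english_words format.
Convert 8815 (decimal) → 8815 = 8×1000 + 8×100 + 15 → eight thousand eight hundred fifteen (English words)
eight thousand eight hundred fifteen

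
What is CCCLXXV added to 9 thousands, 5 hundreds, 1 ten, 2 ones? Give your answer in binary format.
Convert CCCLXXV (Roman numeral) → 100 + 100 + 100 + 50 + 10 + 10 + 5 = 375 (decimal)
Convert 9 thousands, 5 hundreds, 1 ten, 2 ones (place-value notation) → 9×1000 + 5×100 + 1×10 + 2 = 9512 (decimal)
Compute 375 + 9512 = 9887
Convert 9887 (decimal) → 9887 = 8192 + 1024 + 512 + 128 + 16 + 8 + 4 + 2 + 1 → 0b10011010011111 (binary)
0b10011010011111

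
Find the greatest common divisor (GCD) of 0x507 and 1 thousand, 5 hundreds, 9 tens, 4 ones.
Convert 0x507 (hexadecimal) → 5×256 + 7 = 1287 (decimal)
Convert 1 thousand, 5 hundreds, 9 tens, 4 ones (place-value notation) → 1×1000 + 5×100 + 9×10 + 4 = 1594 (decimal)
Compute gcd(1287, 1594) = 1
1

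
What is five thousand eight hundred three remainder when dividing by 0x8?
Convert five thousand eight hundred three (English words) → 5×1000 + 8×100 + 3 = 5803 (decimal)
Convert 0x8 (hexadecimal) → 8 (decimal)
Compute 5803 mod 8 = 3
3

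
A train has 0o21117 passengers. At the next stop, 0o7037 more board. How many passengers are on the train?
Convert 0o21117 (octal) → 2×4096 + 1×512 + 1×64 + 1×8 + 7 = 8783 (decimal)
Convert 0o7037 (octal) → 7×512 + 3×8 + 7 = 3615 (decimal)
Compute 8783 + 3615 = 12398
12398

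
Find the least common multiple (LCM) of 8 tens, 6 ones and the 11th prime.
Convert 8 tens, 6 ones (place-value notation) → 8×10 + 6 = 86 (decimal)
Convert the 11th prime (prime index) → 31 (decimal)
Compute lcm(86, 31) = 2666
2666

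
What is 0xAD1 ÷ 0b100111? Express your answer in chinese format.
Convert 0xAD1 (hexadecimal) → 10×256 + 13×16 + 1 = 2769 (decimal)
Convert 0b100111 (binary) → 32 + 4 + 2 + 1 = 39 (decimal)
Compute 2769 ÷ 39 = 71
Convert 71 (decimal) → 71 = 7×10 + 1 → 七十一 (Chinese numeral)
七十一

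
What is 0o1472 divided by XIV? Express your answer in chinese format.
Convert 0o1472 (octal) → 1×512 + 4×64 + 7×8 + 2 = 826 (decimal)
Convert XIV (Roman numeral) → 10 + 4 = 14 (decimal)
Compute 826 ÷ 14 = 59
Convert 59 (decimal) → 59 = 5×10 + 9 → 五十九 (Chinese numeral)
五十九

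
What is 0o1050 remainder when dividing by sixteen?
Convert 0o1050 (octal) → 1×512 + 5×8 = 552 (decimal)
Convert sixteen (English words) → 16 (decimal)
Compute 552 mod 16 = 8
8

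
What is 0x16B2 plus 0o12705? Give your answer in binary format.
Convert 0x16B2 (hexadecimal) → 1×4096 + 6×256 + 11×16 + 2 = 5810 (decimal)
Convert 0o12705 (octal) → 1×4096 + 2×512 + 7×64 + 5 = 5573 (decimal)
Compute 5810 + 5573 = 11383
Convert 11383 (decimal) → 11383 = 8192 + 2048 + 1024 + 64 + 32 + 16 + 4 + 2 + 1 → 0b10110001110111 (binary)
0b10110001110111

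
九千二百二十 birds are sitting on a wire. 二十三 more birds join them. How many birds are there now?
Convert 九千二百二十 (Chinese numeral) → 9×1000 + 2×100 + 2×10 = 9220 (decimal)
Convert 二十三 (Chinese numeral) → 2×10 + 3 = 23 (decimal)
Compute 9220 + 23 = 9243
9243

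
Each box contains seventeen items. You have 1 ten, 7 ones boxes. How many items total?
Convert seventeen (English words) → 17 (decimal)
Convert 1 ten, 7 ones (place-value notation) → 1×10 + 7 = 17 (decimal)
Compute 17 × 17 = 289
289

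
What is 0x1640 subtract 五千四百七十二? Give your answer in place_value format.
Convert 0x1640 (hexadecimal) → 1×4096 + 6×256 + 4×16 = 5696 (decimal)
Convert 五千四百七十二 (Chinese numeral) → 5×1000 + 4×100 + 7×10 + 2 = 5472 (decimal)
Compute 5696 - 5472 = 224
Convert 224 (decimal) → 224 = 2×100 + 2×10 + 4 → 2 hundreds, 2 tens, 4 ones (place-value notation)
2 hundreds, 2 tens, 4 ones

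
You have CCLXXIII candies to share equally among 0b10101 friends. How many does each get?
Convert CCLXXIII (Roman numeral) → 100 + 100 + 50 + 10 + 10 + 1 + 1 + 1 = 273 (decimal)
Convert 0b10101 (binary) → 16 + 4 + 1 = 21 (decimal)
Compute 273 ÷ 21 = 13
13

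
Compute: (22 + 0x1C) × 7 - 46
Convert 0x1C (hexadecimal) → 1×16 + 12 = 28 (decimal)
Expression in decimal: (22 + 28) × 7 - 46
Parentheses first: 22 + 28 = 50
Multiply: 50 × 7 = 350
Subtract: 350 - 46 = 304
304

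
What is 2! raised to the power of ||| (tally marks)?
Convert 2! (factorial) → 2 (decimal)
Convert ||| (tally marks) → 3 (decimal)
Compute 2 ^ 3 = 8
8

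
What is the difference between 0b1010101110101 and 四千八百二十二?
Convert 0b1010101110101 (binary) → 4096 + 1024 + 256 + 64 + 32 + 16 + 4 + 1 = 5493 (decimal)
Convert 四千八百二十二 (Chinese numeral) → 4×1000 + 8×100 + 2×10 + 2 = 4822 (decimal)
Difference: |5493 - 4822| = 671
671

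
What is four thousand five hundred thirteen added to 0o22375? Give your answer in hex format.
Convert four thousand five hundred thirteen (English words) → 4×1000 + 5×100 + 13 = 4513 (decimal)
Convert 0o22375 (octal) → 2×4096 + 2×512 + 3×64 + 7×8 + 5 = 9469 (decimal)
Compute 4513 + 9469 = 13982
Convert 13982 (decimal) → 13982 = 3×4096 + 6×256 + 9×16 + 14 → 0x369E (hexadecimal)
0x369E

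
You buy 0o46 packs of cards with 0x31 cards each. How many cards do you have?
Convert 0x31 (hexadecimal) → 3×16 + 1 = 49 (decimal)
Convert 0o46 (octal) → 4×8 + 6 = 38 (decimal)
Compute 49 × 38 = 1862
1862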